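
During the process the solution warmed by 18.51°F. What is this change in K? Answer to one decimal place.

Only the scale ratio 5/9 matters for a change in temperature.
18.51 × 5/9 = 10.3.

10.3 K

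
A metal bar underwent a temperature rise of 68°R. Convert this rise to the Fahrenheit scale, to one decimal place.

68.0°F

Rankine and Fahrenheit degrees are the same size, so the interval is unchanged: 68.0.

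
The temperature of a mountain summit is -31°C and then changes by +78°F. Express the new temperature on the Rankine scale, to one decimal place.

The 78°F change is an interval, so only the factor 5/9 applies: +78 × 5/9 = +43.3333°C.
Final Celsius temperature: -31.0000 + 43.3333 = 12.3333°C.
In Rankine: 12.3333 × 1.8 + 491.67 = 513.9°R.

513.9°R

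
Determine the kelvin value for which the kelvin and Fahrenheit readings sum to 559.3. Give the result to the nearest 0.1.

Let K be the kelvin reading. The Fahrenheit reading is F = 1.8·K - 459.67.
Require K + F = 559.3: (2.8)·K - 459.67 = 559.3.
K = (559.3 + 459.67) / (2.8) = 363.9.

363.9 K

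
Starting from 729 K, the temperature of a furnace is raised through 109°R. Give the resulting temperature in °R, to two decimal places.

1421.20°R

Initial temperature in Celsius: 729 - 273.15 = 455.8500°C.
The 109°R change is an interval, so only the factor 5/9 applies: +109 × 5/9 = +60.5556°C.
Final Celsius temperature: 455.8500 + 60.5556 = 516.4056°C.
In Rankine: 516.4056 × 1.8 + 491.67 = 1421.20°R.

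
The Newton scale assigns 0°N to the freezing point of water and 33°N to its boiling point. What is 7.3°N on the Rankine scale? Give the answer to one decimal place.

531.5°R

Linear interpolation between the fixed points: C = (7.3 - 0) × 100 / (33 - 0) = 22.1212°C.
Then 22.1212 × 1.8 + 491.67 = 531.5°R.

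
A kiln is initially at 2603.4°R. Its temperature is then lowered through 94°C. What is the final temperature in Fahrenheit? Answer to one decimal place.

1974.5°F

Initial temperature in Celsius: (2603.4 - 491.67) × 5/9 = 1173.1833°C.
Final Celsius temperature: 1173.1833 - 94.0000 = 1079.1833°C.
In Fahrenheit: 1079.1833 × 1.8 + 32 = 1974.5°F.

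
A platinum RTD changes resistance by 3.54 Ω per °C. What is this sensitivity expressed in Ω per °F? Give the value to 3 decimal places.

The quantity depends on a temperature interval, so only the ratio of degree sizes applies; the offset between the scales is irrelevant.
A change of 1°F is a change of 5/9°C, so per °F the value is 3.54 × 5/9 = 1.967.

1.967 Ω per °F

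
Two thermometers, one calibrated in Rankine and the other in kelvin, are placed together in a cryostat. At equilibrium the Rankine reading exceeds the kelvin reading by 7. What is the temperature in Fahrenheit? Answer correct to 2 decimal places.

Let x be the Rankine reading; then the kelvin reading is 5/9·x.
(5/9·x) - x = -7  ⇒  (-4/9)·x = -7  ⇒  x = 15.7500°R.
In Celsius: (15.75 - 491.67) × 5/9 = -264.4000°C.
In Fahrenheit: -264.4000 × 1.8 + 32 = -443.92°F.

-443.92°F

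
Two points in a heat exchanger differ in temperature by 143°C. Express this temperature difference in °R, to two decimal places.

257.40°R

An interval of 1°C corresponds to 1.8°R.
143 × 1.8 = 257.40.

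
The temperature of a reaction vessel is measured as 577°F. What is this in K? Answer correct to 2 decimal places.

575.93 K

In Celsius: (577 - 32) × 5/9 = 302.7778°C.
In kelvin: 302.7778 + 273.15 = 575.93 K.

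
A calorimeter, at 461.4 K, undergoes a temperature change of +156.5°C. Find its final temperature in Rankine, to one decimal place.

Initial temperature in Celsius: 461.4 - 273.15 = 188.2500°C.
Final Celsius temperature: 188.2500 + 156.5000 = 344.7500°C.
In Rankine: 344.7500 × 1.8 + 491.67 = 1112.2°R.

1112.2°R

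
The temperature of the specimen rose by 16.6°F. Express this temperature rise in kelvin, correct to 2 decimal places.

9.22 K

Only the scale ratio 5/9 matters for a change in temperature.
16.6 × 5/9 = 9.22.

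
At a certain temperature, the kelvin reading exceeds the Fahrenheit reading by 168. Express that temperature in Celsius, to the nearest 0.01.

91.44°C

Let x be the kelvin reading; then the Fahrenheit reading is 1.8·x - 459.67.
(1.8·x - 459.67) - x = -168  ⇒  (0.8)·x = 291.67  ⇒  x = 364.5875 K.
In Celsius: 364.5875 - 273.15 = 91.44°C.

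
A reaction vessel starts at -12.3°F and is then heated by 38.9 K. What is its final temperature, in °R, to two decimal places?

Initial temperature in Celsius: (-12.3 - 32) × 5/9 = -24.6111°C.
The 38.9 K change is an interval; Kelvin and Celsius degrees are the same size, so ΔC = +38.9°C.
Final Celsius temperature: -24.6111 + 38.9000 = 14.2889°C.
In Rankine: 14.2889 × 1.8 + 491.67 = 517.39°R.

517.39°R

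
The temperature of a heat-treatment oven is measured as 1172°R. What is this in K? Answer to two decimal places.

651.11 K

In Celsius: (1172 - 491.67) × 5/9 = 377.9611°C.
In kelvin: 377.9611 + 273.15 = 651.11 K.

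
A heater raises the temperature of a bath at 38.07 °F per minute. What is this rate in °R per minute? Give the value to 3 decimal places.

The quantity depends on a temperature interval, so only the ratio of degree sizes applies; the offset between the scales is irrelevant.
A change of 1°F is a change of 1°R, so 38.07 × 1 = 38.070.

38.070 °R/minute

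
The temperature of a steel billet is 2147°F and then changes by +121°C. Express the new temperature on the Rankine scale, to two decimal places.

Initial temperature in Celsius: (2147 - 32) × 5/9 = 1175.0000°C.
Final Celsius temperature: 1175.0000 + 121.0000 = 1296.0000°C.
In Rankine: 1296.0000 × 1.8 + 491.67 = 2824.47°R.

2824.47°R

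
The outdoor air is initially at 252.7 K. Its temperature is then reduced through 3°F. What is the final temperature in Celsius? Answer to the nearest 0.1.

-22.1°C

Initial temperature in Celsius: 252.7 - 273.15 = -20.4500°C.
The 3°F change is an interval, so only the factor 5/9 applies: -3 × 5/9 = -1.6667°C.
Final Celsius temperature: -20.4500 - 1.6667 = -22.1167°C.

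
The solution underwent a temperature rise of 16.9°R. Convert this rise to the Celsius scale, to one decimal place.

9.4°C

For a temperature interval the offset drops out; only the factor 5/9 applies.
16.9 × 5/9 = 9.4.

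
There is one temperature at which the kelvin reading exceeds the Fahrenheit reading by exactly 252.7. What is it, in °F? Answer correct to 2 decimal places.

Let F be the Fahrenheit reading. The kelvin reading is K = 5/9·F + 255.372.
Require K - F = 252.7: (-4/9)·F + 255.372 = 252.7.
F = (252.7 - 255.372) / (-4/9) = 6.01.

6.01°F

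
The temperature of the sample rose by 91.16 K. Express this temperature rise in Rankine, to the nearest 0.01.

164.09°R

For a temperature interval the offset drops out; only the factor 1.8 applies.
91.16 × 1.8 = 164.09.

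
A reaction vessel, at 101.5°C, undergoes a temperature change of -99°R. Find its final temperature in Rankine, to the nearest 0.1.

The 99°R change is an interval, so only the factor 5/9 applies: -99 × 5/9 = -55.0000°C.
Final Celsius temperature: 101.5000 - 55.0000 = 46.5000°C.
In Rankine: 46.5000 × 1.8 + 491.67 = 575.4°R.

575.4°R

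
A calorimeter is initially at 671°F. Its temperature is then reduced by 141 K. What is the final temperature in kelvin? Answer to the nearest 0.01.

Initial temperature in Celsius: (671 - 32) × 5/9 = 355.0000°C.
The 141 K change is an interval; Kelvin and Celsius degrees are the same size, so ΔC = -141°C.
Final Celsius temperature: 355.0000 - 141.0000 = 214.0000°C.
In kelvin: 214.0000 + 273.15 = 487.15 K.

487.15 K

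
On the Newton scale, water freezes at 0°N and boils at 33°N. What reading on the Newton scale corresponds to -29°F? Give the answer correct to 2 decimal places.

First in Celsius: (-29 - 32) × 5/9 = -33.8889°C.
Linearly onto the Newton scale: 0 + (-33.8889 / 100) × (33 - 0) = -11.18°N.

-11.18°N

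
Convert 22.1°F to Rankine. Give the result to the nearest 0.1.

In Celsius: (22.1 - 32) × 5/9 = -5.5000°C.
In Rankine: -5.5000 × 1.8 + 491.67 = 481.8°R.

481.8°R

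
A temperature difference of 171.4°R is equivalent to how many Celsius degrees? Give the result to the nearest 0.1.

95.2°C

An interval of 1°R corresponds to 5/9°C.
171.4 × 5/9 = 95.2.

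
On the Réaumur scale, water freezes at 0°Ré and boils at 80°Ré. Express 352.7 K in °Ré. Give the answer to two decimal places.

First in Celsius: 352.7 - 273.15 = 79.5500°C.
Linearly onto the Réaumur scale: 0 + (79.5500 / 100) × (80 - 0) = 63.64°Ré.

63.64°Ré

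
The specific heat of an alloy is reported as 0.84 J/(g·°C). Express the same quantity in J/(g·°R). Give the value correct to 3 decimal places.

0.467 J/(g·°R)

The quantity depends on a temperature interval, so only the ratio of degree sizes applies; the offset between the scales is irrelevant.
A change of 1°R is a change of 5/9°C, so per °R the value is 0.84 × 5/9 = 0.467.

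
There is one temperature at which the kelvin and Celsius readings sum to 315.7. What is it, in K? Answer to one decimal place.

294.4 K

Let K be the kelvin reading. The Celsius reading is C = 1·K - 273.15.
Require K + C = 315.7: (2)·K - 273.15 = 315.7.
K = (315.7 + 273.15) / (2) = 294.4.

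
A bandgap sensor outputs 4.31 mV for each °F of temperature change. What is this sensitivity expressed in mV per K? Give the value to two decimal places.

Since only a temperature interval is involved, the additive offset between the scales drops out.
A change of 1 K is a change of 1.8°F, so per K the value is 4.31 × 1.8 = 7.76.

7.76 mV per K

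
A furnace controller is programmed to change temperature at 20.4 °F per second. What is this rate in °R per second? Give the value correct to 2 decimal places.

The quantity depends on a temperature interval, so only the ratio of degree sizes applies; the offset between the scales is irrelevant.
A change of 1°F is a change of 1°R, so 20.4 × 1 = 20.40.

20.40 °R/second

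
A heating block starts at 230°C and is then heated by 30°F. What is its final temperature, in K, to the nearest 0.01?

519.82 K

The 30°F change is an interval, so only the factor 5/9 applies: +30 × 5/9 = +16.6667°C.
Final Celsius temperature: 230.0000 + 16.6667 = 246.6667°C.
In kelvin: 246.6667 + 273.15 = 519.82 K.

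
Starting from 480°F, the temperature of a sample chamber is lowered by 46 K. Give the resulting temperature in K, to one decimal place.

Initial temperature in Celsius: (480 - 32) × 5/9 = 248.8889°C.
The 46 K change is an interval; Kelvin and Celsius degrees are the same size, so ΔC = -46°C.
Final Celsius temperature: 248.8889 - 46.0000 = 202.8889°C.
In kelvin: 202.8889 + 273.15 = 476.0 K.

476.0 K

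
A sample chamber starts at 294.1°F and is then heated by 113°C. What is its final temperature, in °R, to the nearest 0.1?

957.2°R

Initial temperature in Celsius: (294.1 - 32) × 5/9 = 145.6111°C.
Final Celsius temperature: 145.6111 + 113.0000 = 258.6111°C.
In Rankine: 258.6111 × 1.8 + 491.67 = 957.2°R.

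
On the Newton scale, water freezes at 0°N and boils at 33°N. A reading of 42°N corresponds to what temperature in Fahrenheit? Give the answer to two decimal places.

Linear interpolation between the fixed points: C = (42 - 0) × 100 / (33 - 0) = 127.2727°C.
Then 127.2727 × 1.8 + 32 = 261.09°F.

261.09°F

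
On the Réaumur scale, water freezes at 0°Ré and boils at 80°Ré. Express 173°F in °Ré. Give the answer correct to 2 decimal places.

First in Celsius: (173 - 32) × 5/9 = 78.3333°C.
Linearly onto the Réaumur scale: 0 + (78.3333 / 100) × (80 - 0) = 62.67°Ré.

62.67°Ré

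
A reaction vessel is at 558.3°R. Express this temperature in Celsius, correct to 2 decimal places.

In Celsius: (558.3 - 491.67) × 5/9 = 37.0167°C.

37.02°C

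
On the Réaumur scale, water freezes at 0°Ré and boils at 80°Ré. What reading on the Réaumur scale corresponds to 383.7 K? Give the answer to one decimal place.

First in Celsius: 383.7 - 273.15 = 110.5500°C.
Linearly onto the Réaumur scale: 0 + (110.5500 / 100) × (80 - 0) = 88.4°Ré.

88.4°Ré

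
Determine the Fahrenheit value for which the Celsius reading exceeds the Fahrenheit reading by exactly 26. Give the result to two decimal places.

-98.50°F

Let F be the Fahrenheit reading. The Celsius reading is C = 5/9·F - 17.7778.
Require C - F = 26: (-4/9)·F - 17.7778 = 26.
F = (26 + 17.7778) / (-4/9) = -98.50.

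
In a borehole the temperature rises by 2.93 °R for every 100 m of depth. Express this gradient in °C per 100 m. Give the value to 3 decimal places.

Since only a temperature interval is involved, the additive offset between the scales drops out.
A change of 1°R is a change of 5/9°C, so 2.93 × 5/9 = 1.628.

1.628 °C/100 m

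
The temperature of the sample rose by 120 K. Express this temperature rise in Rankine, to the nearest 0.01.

216.00°R

An interval of 1 K corresponds to 1.8°R.
120 × 1.8 = 216.00.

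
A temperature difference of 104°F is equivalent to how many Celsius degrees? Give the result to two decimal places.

57.78°C

Only the scale ratio 5/9 matters for a change in temperature.
104 × 5/9 = 57.78.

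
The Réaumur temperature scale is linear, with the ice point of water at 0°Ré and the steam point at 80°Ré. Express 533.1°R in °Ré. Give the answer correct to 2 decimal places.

First in Celsius: (533.1 - 491.67) × 5/9 = 23.0167°C.
Linearly onto the Réaumur scale: 0 + (23.0167 / 100) × (80 - 0) = 18.41°Ré.

18.41°Ré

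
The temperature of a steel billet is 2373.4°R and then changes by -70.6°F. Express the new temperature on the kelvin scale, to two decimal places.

Initial temperature in Celsius: (2373.4 - 491.67) × 5/9 = 1045.4056°C.
The 70.6°F change is an interval, so only the factor 5/9 applies: -70.6 × 5/9 = -39.2222°C.
Final Celsius temperature: 1045.4056 - 39.2222 = 1006.1833°C.
In kelvin: 1006.1833 + 273.15 = 1279.33 K.

1279.33 K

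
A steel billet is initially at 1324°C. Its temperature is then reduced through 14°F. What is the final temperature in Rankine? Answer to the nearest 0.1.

The 14°F change is an interval, so only the factor 5/9 applies: -14 × 5/9 = -7.7778°C.
Final Celsius temperature: 1324.0000 - 7.7778 = 1316.2222°C.
In Rankine: 1316.2222 × 1.8 + 491.67 = 2860.9°R.

2860.9°R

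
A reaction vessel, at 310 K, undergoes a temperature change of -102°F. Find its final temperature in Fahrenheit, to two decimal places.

Initial temperature in Celsius: 310 - 273.15 = 36.8500°C.
The 102°F change is an interval, so only the factor 5/9 applies: -102 × 5/9 = -56.6667°C.
Final Celsius temperature: 36.8500 - 56.6667 = -19.8167°C.
In Fahrenheit: -19.8167 × 1.8 + 32 = -3.67°F.

-3.67°F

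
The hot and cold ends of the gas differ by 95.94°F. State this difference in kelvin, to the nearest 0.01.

For a temperature interval the offset drops out; only the factor 5/9 applies.
95.94 × 5/9 = 53.30.

53.30 K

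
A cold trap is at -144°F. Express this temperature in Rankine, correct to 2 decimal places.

In Celsius: (-144 - 32) × 5/9 = -97.7778°C.
In Rankine: -97.7778 × 1.8 + 491.67 = 315.67°R.

315.67°R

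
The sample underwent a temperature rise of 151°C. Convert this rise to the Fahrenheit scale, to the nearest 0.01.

271.80°F

For a temperature interval the offset drops out; only the factor 1.8 applies.
151 × 1.8 = 271.80.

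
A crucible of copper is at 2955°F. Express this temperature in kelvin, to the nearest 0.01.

1897.04 K

In Celsius: (2955 - 32) × 5/9 = 1623.8889°C.
In kelvin: 1623.8889 + 273.15 = 1897.04 K.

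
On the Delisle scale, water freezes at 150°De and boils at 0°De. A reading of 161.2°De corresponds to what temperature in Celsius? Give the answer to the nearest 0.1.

Linear interpolation between the fixed points: C = (161.2 - 150) × 100 / (0 - 150) = -7.4667°C.

-7.5°C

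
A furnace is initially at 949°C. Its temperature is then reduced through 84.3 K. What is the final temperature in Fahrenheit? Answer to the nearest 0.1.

The 84.3 K change is an interval; Kelvin and Celsius degrees are the same size, so ΔC = -84.3°C.
Final Celsius temperature: 949.0000 - 84.3000 = 864.7000°C.
In Fahrenheit: 864.7000 × 1.8 + 32 = 1588.5°F.

1588.5°F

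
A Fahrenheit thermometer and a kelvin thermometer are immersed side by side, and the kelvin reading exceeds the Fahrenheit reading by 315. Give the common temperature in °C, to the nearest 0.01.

-92.31°C

Let x be the Fahrenheit reading; then the kelvin reading is 5/9·x + 255.372.
(5/9·x + 255.372) - x = 315  ⇒  (-4/9)·x = 59.6278  ⇒  x = -134.1625°F.
In Celsius: (-134.1625 - 32) × 5/9 = -92.31°C.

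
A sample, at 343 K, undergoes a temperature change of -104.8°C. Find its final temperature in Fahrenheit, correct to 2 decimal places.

-30.91°F

Initial temperature in Celsius: 343 - 273.15 = 69.8500°C.
Final Celsius temperature: 69.8500 - 104.8000 = -34.9500°C.
In Fahrenheit: -34.9500 × 1.8 + 32 = -30.91°F.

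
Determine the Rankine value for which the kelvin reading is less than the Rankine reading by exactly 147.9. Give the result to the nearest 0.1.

332.8°R

Let R be the Rankine reading. The kelvin reading is K = 5/9·R.
Require K - R = -147.9: (-4/9)·R = -147.9.
R = (-147.9) / (-4/9) = 332.8.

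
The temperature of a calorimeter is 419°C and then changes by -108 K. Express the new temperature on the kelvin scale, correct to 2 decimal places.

The 108 K change is an interval; Kelvin and Celsius degrees are the same size, so ΔC = -108°C.
Final Celsius temperature: 419.0000 - 108.0000 = 311.0000°C.
In kelvin: 311.0000 + 273.15 = 584.15 K.

584.15 K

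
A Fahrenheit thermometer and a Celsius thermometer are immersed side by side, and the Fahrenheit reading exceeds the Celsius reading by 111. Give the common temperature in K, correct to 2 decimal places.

Let x be the Fahrenheit reading; then the Celsius reading is 5/9·x - 17.7778.
(5/9·x - 17.7778) - x = -111  ⇒  (-4/9)·x = -93.2222  ⇒  x = 209.7500°F.
In Celsius: (209.75 - 32) × 5/9 = 98.7500°C.
In kelvin: 98.7500 + 273.15 = 371.90 K.

371.90 K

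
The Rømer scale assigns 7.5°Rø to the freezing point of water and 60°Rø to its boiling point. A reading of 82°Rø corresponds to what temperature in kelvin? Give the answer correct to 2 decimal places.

Linear interpolation between the fixed points: C = (82 - 7.5) × 100 / (60 - 7.5) = 141.9048°C.
Then 141.9048 + 273.15 = 415.05 K.

415.05 K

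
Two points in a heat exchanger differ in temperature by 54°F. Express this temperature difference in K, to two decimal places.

Only the scale ratio 5/9 matters for a change in temperature.
54 × 5/9 = 30.00.

30.00 K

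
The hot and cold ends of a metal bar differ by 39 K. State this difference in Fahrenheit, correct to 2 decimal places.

For a temperature interval the offset drops out; only the factor 1.8 applies.
39 × 1.8 = 70.20.

70.20°F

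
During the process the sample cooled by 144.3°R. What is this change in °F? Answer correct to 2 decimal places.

144.30°F

Rankine and Fahrenheit degrees are the same size, so the interval is unchanged: 144.30.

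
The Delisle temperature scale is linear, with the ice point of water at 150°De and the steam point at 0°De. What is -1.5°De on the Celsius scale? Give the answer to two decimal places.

101.00°C

Linear interpolation between the fixed points: C = (-1.5 - 150) × 100 / (0 - 150) = 101.0000°C.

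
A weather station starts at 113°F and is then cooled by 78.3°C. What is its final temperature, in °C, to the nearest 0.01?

Initial temperature in Celsius: (113 - 32) × 5/9 = 45.0000°C.
Final Celsius temperature: 45.0000 - 78.3000 = -33.3000°C.

-33.30°C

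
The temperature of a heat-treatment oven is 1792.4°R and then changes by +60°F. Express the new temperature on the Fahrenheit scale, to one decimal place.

Initial temperature in Celsius: (1792.4 - 491.67) × 5/9 = 722.6278°C.
The 60°F change is an interval, so only the factor 5/9 applies: +60 × 5/9 = +33.3333°C.
Final Celsius temperature: 722.6278 + 33.3333 = 755.9611°C.
In Fahrenheit: 755.9611 × 1.8 + 32 = 1392.7°F.

1392.7°F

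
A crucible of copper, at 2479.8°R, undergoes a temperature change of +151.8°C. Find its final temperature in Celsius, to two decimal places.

Initial temperature in Celsius: (2479.8 - 491.67) × 5/9 = 1104.5167°C.
Final Celsius temperature: 1104.5167 + 151.8000 = 1256.3167°C.

1256.32°C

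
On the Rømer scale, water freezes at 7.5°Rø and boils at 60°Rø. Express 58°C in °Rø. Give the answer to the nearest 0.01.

37.95°Rø

Linearly onto the Rømer scale: 7.5 + (58.0000 / 100) × (60 - 7.5) = 37.95°Rø.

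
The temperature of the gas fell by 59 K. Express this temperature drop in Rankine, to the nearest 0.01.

106.20°R

Only the scale ratio 1.8 matters for a change in temperature.
59 × 1.8 = 106.20.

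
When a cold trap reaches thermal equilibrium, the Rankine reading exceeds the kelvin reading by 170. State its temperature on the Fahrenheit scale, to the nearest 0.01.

-77.17°F

Let x be the Rankine reading; then the kelvin reading is 5/9·x.
(5/9·x) - x = -170  ⇒  (-4/9)·x = -170  ⇒  x = 382.5000°R.
In Celsius: (382.5 - 491.67) × 5/9 = -60.6500°C.
In Fahrenheit: -60.6500 × 1.8 + 32 = -77.17°F.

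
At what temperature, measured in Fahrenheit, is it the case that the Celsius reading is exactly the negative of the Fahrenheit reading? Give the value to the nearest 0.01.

11.43°F

Let F be the Fahrenheit reading. The Celsius reading is C = 5/9·F - 17.7778.
Require C = -1·F: 5/9·F - 17.7778 = -1·F.
(14/9)·F = 17.7778  ⇒  F = 11.43.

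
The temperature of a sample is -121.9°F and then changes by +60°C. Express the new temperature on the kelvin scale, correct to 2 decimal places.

247.65 K

Initial temperature in Celsius: (-121.9 - 32) × 5/9 = -85.5000°C.
Final Celsius temperature: -85.5000 + 60.0000 = -25.5000°C.
In kelvin: -25.5000 + 273.15 = 247.65 K.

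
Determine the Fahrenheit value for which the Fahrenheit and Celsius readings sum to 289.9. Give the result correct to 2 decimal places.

Let F be the Fahrenheit reading. The Celsius reading is C = 5/9·F - 17.7778.
Require F + C = 289.9: (14/9)·F - 17.7778 = 289.9.
F = (289.9 + 17.7778) / (14/9) = 197.79.

197.79°F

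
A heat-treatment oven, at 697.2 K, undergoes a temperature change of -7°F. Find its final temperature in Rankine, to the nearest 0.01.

Initial temperature in Celsius: 697.2 - 273.15 = 424.0500°C.
The 7°F change is an interval, so only the factor 5/9 applies: -7 × 5/9 = -3.8889°C.
Final Celsius temperature: 424.0500 - 3.8889 = 420.1611°C.
In Rankine: 420.1611 × 1.8 + 491.67 = 1247.96°R.

1247.96°R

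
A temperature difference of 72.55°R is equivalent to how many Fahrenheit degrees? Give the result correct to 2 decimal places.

Rankine and Fahrenheit degrees are the same size, so the interval is unchanged: 72.55.

72.55°F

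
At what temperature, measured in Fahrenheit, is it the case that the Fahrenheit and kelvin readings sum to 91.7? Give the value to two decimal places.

Let F be the Fahrenheit reading. The kelvin reading is K = 5/9·F + 255.372.
Require F + K = 91.7: (14/9)·F + 255.372 = 91.7.
F = (91.7 - 255.372) / (14/9) = -105.22.

-105.22°F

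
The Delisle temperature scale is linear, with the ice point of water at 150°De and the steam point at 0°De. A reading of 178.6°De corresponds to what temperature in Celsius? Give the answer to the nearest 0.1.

-19.1°C

Linear interpolation between the fixed points: C = (178.6 - 150) × 100 / (0 - 150) = -19.0667°C.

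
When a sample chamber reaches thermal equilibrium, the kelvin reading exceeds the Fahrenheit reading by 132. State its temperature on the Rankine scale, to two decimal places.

737.26°R

Let x be the Fahrenheit reading; then the kelvin reading is 5/9·x + 255.372.
(5/9·x + 255.372) - x = 132  ⇒  (-4/9)·x = -123.372  ⇒  x = 277.5875°F.
In Celsius: (277.5875 - 32) × 5/9 = 136.4375°C.
In Rankine: 136.4375 × 1.8 + 491.67 = 737.26°R.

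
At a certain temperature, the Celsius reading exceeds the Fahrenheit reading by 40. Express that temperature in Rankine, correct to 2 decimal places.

Let x be the Fahrenheit reading; then the Celsius reading is 5/9·x - 17.7778.
(5/9·x - 17.7778) - x = 40  ⇒  (-4/9)·x = 57.7778  ⇒  x = -130.0000°F.
In Celsius: (-130 - 32) × 5/9 = -90.0000°C.
In Rankine: -90.0000 × 1.8 + 491.67 = 329.67°R.

329.67°R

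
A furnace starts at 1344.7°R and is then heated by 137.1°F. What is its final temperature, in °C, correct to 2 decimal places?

550.07°C

Initial temperature in Celsius: (1344.7 - 491.67) × 5/9 = 473.9056°C.
The 137.1°F change is an interval, so only the factor 5/9 applies: +137.1 × 5/9 = +76.1667°C.
Final Celsius temperature: 473.9056 + 76.1667 = 550.0722°C.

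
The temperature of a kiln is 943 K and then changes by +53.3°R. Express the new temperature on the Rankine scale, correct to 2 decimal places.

Initial temperature in Celsius: 943 - 273.15 = 669.8500°C.
The 53.3°R change is an interval, so only the factor 5/9 applies: +53.3 × 5/9 = +29.6111°C.
Final Celsius temperature: 669.8500 + 29.6111 = 699.4611°C.
In Rankine: 699.4611 × 1.8 + 491.67 = 1750.70°R.

1750.70°R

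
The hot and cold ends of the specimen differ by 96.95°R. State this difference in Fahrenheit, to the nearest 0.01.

Rankine and Fahrenheit degrees are the same size, so the interval is unchanged: 96.95.

96.95°F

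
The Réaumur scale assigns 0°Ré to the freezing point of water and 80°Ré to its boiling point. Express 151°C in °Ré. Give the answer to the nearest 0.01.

Linearly onto the Réaumur scale: 0 + (151.0000 / 100) × (80 - 0) = 120.80°Ré.

120.80°Ré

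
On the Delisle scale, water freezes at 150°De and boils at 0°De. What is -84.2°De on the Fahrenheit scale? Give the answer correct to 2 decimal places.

Linear interpolation between the fixed points: C = (-84.2 - 150) × 100 / (0 - 150) = 156.1333°C.
Then 156.1333 × 1.8 + 32 = 313.04°F.

313.04°F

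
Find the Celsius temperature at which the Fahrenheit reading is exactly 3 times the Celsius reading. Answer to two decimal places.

26.67°C

Let C be the Celsius reading. The Fahrenheit reading is F = 1.8·C + 32.
Require F = 3·C: 1.8·C + 32 = 3·C.
(-1.2)·C = -32  ⇒  C = 26.67.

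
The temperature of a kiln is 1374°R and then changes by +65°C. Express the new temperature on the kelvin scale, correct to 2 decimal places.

Initial temperature in Celsius: (1374 - 491.67) × 5/9 = 490.1833°C.
Final Celsius temperature: 490.1833 + 65.0000 = 555.1833°C.
In kelvin: 555.1833 + 273.15 = 828.33 K.

828.33 K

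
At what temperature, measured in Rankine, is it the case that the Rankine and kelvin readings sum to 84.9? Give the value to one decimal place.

Let R be the Rankine reading. The kelvin reading is K = 5/9·R.
Require R + K = 84.9: (14/9)·R = 84.9.
R = (84.9) / (14/9) = 54.6.

54.6°R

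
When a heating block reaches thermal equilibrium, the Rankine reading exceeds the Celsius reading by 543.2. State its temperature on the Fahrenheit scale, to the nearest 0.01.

Let x be the Celsius reading; then the Rankine reading is 1.8·x + 491.67.
(1.8·x + 491.67) - x = 543.2  ⇒  (0.8)·x = 51.53  ⇒  x = 64.4125°C.
In Fahrenheit: 64.4125 × 1.8 + 32 = 147.94°F.

147.94°F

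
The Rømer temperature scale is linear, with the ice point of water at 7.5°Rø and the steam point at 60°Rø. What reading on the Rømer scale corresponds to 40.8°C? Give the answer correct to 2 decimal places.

28.92°Rø

Linearly onto the Rømer scale: 7.5 + (40.8000 / 100) × (60 - 7.5) = 28.92°Rø.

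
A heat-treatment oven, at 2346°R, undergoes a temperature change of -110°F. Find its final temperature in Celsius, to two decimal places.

969.07°C

Initial temperature in Celsius: (2346 - 491.67) × 5/9 = 1030.1833°C.
The 110°F change is an interval, so only the factor 5/9 applies: -110 × 5/9 = -61.1111°C.
Final Celsius temperature: 1030.1833 - 61.1111 = 969.0722°C.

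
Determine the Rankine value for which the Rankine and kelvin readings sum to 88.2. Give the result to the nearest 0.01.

Let R be the Rankine reading. The kelvin reading is K = 5/9·R.
Require R + K = 88.2: (14/9)·R = 88.2.
R = (88.2) / (14/9) = 56.70.

56.70°R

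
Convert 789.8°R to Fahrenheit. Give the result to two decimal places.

330.13°F

In Celsius: (789.8 - 491.67) × 5/9 = 165.6278°C.
In Fahrenheit: 165.6278 × 1.8 + 32 = 330.13°F.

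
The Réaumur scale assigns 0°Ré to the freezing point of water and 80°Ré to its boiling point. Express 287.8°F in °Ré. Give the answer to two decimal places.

First in Celsius: (287.8 - 32) × 5/9 = 142.1111°C.
Linearly onto the Réaumur scale: 0 + (142.1111 / 100) × (80 - 0) = 113.69°Ré.

113.69°Ré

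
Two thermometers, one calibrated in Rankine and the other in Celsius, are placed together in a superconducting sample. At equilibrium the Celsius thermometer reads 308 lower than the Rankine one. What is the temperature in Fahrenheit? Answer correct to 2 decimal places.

-381.26°F

Let x be the Rankine reading; then the Celsius reading is 5/9·x - 273.15.
(5/9·x - 273.15) - x = -308  ⇒  (-4/9)·x = -34.85  ⇒  x = 78.4125°R.
In Celsius: (78.4125 - 491.67) × 5/9 = -229.5875°C.
In Fahrenheit: -229.5875 × 1.8 + 32 = -381.26°F.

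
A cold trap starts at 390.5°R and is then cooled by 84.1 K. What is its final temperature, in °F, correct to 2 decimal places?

Initial temperature in Celsius: (390.5 - 491.67) × 5/9 = -56.2056°C.
The 84.1 K change is an interval; Kelvin and Celsius degrees are the same size, so ΔC = -84.1°C.
Final Celsius temperature: -56.2056 - 84.1000 = -140.3056°C.
In Fahrenheit: -140.3056 × 1.8 + 32 = -220.55°F.

-220.55°F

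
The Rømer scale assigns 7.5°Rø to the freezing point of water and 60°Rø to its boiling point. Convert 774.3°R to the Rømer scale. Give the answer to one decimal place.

First in Celsius: (774.3 - 491.67) × 5/9 = 157.0167°C.
Linearly onto the Rømer scale: 7.5 + (157.0167 / 100) × (60 - 7.5) = 89.9°Rø.

89.9°Rø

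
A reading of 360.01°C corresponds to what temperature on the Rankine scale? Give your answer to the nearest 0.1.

1139.7°R

In Rankine: 360.0100 × 1.8 + 491.67 = 1139.7°R.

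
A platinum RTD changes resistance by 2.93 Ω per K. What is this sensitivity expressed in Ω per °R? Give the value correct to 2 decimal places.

The quantity depends on a temperature interval, so only the ratio of degree sizes applies; the offset between the scales is irrelevant.
A change of 1°R is a change of 5/9 K, so per °R the value is 2.93 × 5/9 = 1.63.

1.63 Ω per °R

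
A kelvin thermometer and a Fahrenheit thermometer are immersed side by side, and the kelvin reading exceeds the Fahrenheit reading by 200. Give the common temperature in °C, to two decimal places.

Let x be the kelvin reading; then the Fahrenheit reading is 1.8·x - 459.67.
(1.8·x - 459.67) - x = -200  ⇒  (0.8)·x = 259.67  ⇒  x = 324.5875 K.
In Celsius: 324.5875 - 273.15 = 51.44°C.

51.44°C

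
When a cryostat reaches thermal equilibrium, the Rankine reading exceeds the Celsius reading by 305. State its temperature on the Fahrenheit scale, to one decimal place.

-388.0°F

Let x be the Rankine reading; then the Celsius reading is 5/9·x - 273.15.
(5/9·x - 273.15) - x = -305  ⇒  (-4/9)·x = -31.85  ⇒  x = 71.6625°R.
In Celsius: (71.6625 - 491.67) × 5/9 = -233.3375°C.
In Fahrenheit: -233.3375 × 1.8 + 32 = -388.0°F.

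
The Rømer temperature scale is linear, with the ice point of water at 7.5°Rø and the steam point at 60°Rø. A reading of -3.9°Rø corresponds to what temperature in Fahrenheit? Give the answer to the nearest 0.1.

-7.1°F

Linear interpolation between the fixed points: C = (-3.9 - 7.5) × 100 / (60 - 7.5) = -21.7143°C.
Then -21.7143 × 1.8 + 32 = -7.1°F.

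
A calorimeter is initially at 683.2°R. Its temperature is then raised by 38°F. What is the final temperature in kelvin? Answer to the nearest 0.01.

Initial temperature in Celsius: (683.2 - 491.67) × 5/9 = 106.4056°C.
The 38°F change is an interval, so only the factor 5/9 applies: +38 × 5/9 = +21.1111°C.
Final Celsius temperature: 106.4056 + 21.1111 = 127.5167°C.
In kelvin: 127.5167 + 273.15 = 400.67 K.

400.67 K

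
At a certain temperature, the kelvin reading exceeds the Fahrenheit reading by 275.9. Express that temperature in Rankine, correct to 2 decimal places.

413.48°R

Let x be the Fahrenheit reading; then the kelvin reading is 5/9·x + 255.372.
(5/9·x + 255.372) - x = 275.9  ⇒  (-4/9)·x = 20.5278  ⇒  x = -46.1875°F.
In Celsius: (-46.1875 - 32) × 5/9 = -43.4375°C.
In Rankine: -43.4375 × 1.8 + 491.67 = 413.48°R.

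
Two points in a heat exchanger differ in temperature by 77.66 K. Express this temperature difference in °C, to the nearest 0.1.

77.7°C

Kelvin and Celsius degrees are the same size, so the interval is unchanged: 77.7.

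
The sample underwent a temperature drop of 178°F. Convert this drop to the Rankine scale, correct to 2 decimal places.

Fahrenheit and Rankine degrees are the same size, so the interval is unchanged: 178.00.

178.00°R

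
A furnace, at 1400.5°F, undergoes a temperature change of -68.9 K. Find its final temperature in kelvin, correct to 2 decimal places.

Initial temperature in Celsius: (1400.5 - 32) × 5/9 = 760.2778°C.
The 68.9 K change is an interval; Kelvin and Celsius degrees are the same size, so ΔC = -68.9°C.
Final Celsius temperature: 760.2778 - 68.9000 = 691.3778°C.
In kelvin: 691.3778 + 273.15 = 964.53 K.

964.53 K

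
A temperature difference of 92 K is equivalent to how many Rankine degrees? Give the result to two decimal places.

For a temperature interval the offset drops out; only the factor 1.8 applies.
92 × 1.8 = 165.60.

165.60°R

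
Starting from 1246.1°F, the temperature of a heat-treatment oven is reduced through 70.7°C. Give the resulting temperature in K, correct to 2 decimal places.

876.95 K

Initial temperature in Celsius: (1246.1 - 32) × 5/9 = 674.5000°C.
Final Celsius temperature: 674.5000 - 70.7000 = 603.8000°C.
In kelvin: 603.8000 + 273.15 = 876.95 K.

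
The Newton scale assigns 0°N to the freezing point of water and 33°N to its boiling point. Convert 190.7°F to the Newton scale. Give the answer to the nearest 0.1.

29.1°N

First in Celsius: (190.7 - 32) × 5/9 = 88.1667°C.
Linearly onto the Newton scale: 0 + (88.1667 / 100) × (33 - 0) = 29.1°N.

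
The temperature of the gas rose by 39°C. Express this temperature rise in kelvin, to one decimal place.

39.0 K

Celsius and kelvin degrees are the same size, so the interval is unchanged: 39.0.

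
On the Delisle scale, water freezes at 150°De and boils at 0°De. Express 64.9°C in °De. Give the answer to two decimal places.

52.65°De

Linearly onto the Delisle scale: 150 + (64.9000 / 100) × (0 - 150) = 52.65°De.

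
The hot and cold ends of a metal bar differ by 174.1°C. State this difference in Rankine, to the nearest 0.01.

313.38°R

For a temperature interval the offset drops out; only the factor 1.8 applies.
174.1 × 1.8 = 313.38.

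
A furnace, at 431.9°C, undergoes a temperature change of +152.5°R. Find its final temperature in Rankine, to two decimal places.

The 152.5°R change is an interval, so only the factor 5/9 applies: +152.5 × 5/9 = +84.7222°C.
Final Celsius temperature: 431.9000 + 84.7222 = 516.6222°C.
In Rankine: 516.6222 × 1.8 + 491.67 = 1421.59°R.

1421.59°R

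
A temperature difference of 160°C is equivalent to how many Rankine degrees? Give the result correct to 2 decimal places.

For a temperature interval the offset drops out; only the factor 1.8 applies.
160 × 1.8 = 288.00.

288.00°R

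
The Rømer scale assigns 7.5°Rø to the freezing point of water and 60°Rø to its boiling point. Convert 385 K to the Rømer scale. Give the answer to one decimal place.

66.2°Rø

First in Celsius: 385 - 273.15 = 111.8500°C.
Linearly onto the Rømer scale: 7.5 + (111.8500 / 100) × (60 - 7.5) = 66.2°Rø.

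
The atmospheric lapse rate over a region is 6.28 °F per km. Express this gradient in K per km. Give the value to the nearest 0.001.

3.489 K/km

Since only a temperature interval is involved, the additive offset between the scales drops out.
A change of 1°F is a change of 5/9 K, so 6.28 × 5/9 = 3.489.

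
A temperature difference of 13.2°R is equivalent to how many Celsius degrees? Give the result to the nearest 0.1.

7.3°C

An interval of 1°R corresponds to 5/9°C.
13.2 × 5/9 = 7.3.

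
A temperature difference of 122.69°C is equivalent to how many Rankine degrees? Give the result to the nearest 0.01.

220.84°R

For a temperature interval the offset drops out; only the factor 1.8 applies.
122.69 × 1.8 = 220.84.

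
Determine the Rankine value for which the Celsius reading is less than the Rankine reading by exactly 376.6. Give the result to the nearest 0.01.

Let R be the Rankine reading. The Celsius reading is C = 5/9·R - 273.15.
Require C - R = -376.6: (-4/9)·R - 273.15 = -376.6.
R = (-376.6 + 273.15) / (-4/9) = 232.76.

232.76°R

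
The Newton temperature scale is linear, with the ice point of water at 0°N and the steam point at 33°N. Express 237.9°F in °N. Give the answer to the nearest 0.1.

37.7°N

First in Celsius: (237.9 - 32) × 5/9 = 114.3889°C.
Linearly onto the Newton scale: 0 + (114.3889 / 100) × (33 - 0) = 37.7°N.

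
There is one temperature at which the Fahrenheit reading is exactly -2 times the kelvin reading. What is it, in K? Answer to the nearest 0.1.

121.0 K

Let K be the kelvin reading. The Fahrenheit reading is F = 1.8·K - 459.67.
Require F = -2·K: 1.8·K - 459.67 = -2·K.
(3.8)·K = 459.67  ⇒  K = 121.0.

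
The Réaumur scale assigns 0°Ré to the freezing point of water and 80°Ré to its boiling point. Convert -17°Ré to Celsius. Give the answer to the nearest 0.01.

-21.25°C

Linear interpolation between the fixed points: C = (-17 - 0) × 100 / (80 - 0) = -21.2500°C.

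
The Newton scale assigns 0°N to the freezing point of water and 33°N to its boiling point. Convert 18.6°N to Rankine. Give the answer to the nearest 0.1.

Linear interpolation between the fixed points: C = (18.6 - 0) × 100 / (33 - 0) = 56.3636°C.
Then 56.3636 × 1.8 + 491.67 = 593.1°R.

593.1°R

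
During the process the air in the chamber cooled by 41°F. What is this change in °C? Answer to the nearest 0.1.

For a temperature interval the offset drops out; only the factor 5/9 applies.
41 × 5/9 = 22.8.

22.8°C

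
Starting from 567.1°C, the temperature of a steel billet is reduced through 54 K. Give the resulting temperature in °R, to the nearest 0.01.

The 54 K change is an interval; Kelvin and Celsius degrees are the same size, so ΔC = -54°C.
Final Celsius temperature: 567.1000 - 54.0000 = 513.1000°C.
In Rankine: 513.1000 × 1.8 + 491.67 = 1415.25°R.

1415.25°R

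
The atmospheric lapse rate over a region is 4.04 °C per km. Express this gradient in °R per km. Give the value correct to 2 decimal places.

Since only a temperature interval is involved, the additive offset between the scales drops out.
A change of 1°C is a change of 1.8°R, so 4.04 × 1.8 = 7.27.

7.27 °R/km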